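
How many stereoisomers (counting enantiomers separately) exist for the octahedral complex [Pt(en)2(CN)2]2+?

3

In an octahedral complex each vertex has one trans partner and four cis neighbours.
Each en is bidentate and must span two cis positions.
The distinct arrangements are (2 in all): CN trans; CN cis (chiral).
One of these lacks any improper symmetry element and so occurs as an enantiomeric pair, giving 2 + 1 = 3 stereoisomers in total.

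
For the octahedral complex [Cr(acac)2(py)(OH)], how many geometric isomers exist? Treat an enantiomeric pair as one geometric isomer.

In an octahedral complex each vertex has one trans partner and four cis neighbours.
Each acac is bidentate and must span two cis positions.
Systematic placement gives 2 geometric isomers: py and OH mutually cis (chiral); py and OH mutually trans.

2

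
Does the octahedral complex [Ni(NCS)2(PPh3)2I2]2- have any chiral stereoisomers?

In an octahedral complex each vertex has one trans partner and four cis neighbours.
Systematic placement gives 5 geometric isomers: NCS trans, PPh3 trans, I trans; NCS cis, PPh3 cis, I trans; NCS cis, PPh3 trans, I cis; NCS cis, PPh3 cis, I cis (chiral); NCS trans, PPh3 cis, I cis.
One of these lacks any improper symmetry element and so occurs as an enantiomeric pair, giving 5 + 1 = 6 stereoisomers in total.

yes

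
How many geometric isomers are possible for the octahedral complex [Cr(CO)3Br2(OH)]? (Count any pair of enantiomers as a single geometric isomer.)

An octahedron has six vertices in three trans pairs; every non-trans pair is cis.
There are 3 geometric isomers: CO mer, Br trans; CO fac, Br cis; CO mer, Br cis.

3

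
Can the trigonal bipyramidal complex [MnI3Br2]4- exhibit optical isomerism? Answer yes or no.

A trigonal bipyramid has two axial and three equatorial sites, which are chemically inequivalent.
Systematic placement gives 3 geometric isomers: Br both axial; Br one axial, one equatorial; Br both equatorial.
Each arrangement has an internal mirror plane or centre of symmetry, so none is chiral.

no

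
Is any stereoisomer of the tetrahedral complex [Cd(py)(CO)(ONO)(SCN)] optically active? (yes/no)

In a tetrahedral complex all four positions are equivalent and every pair of ligands is adjacent — there is no cis/trans distinction.
Only one geometric arrangement is possible; it has no improper symmetry element, so it exists as a pair of enantiomers (2 stereoisomers).

yes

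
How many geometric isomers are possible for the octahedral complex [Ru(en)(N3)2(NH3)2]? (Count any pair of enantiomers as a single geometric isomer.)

3

In an octahedral complex each vertex has one trans partner and four cis neighbours.
Each en is bidentate and must span two cis positions.
There are 3 geometric isomers: N3 trans, NH3 cis; N3 cis, NH3 cis (chiral); N3 cis, NH3 trans.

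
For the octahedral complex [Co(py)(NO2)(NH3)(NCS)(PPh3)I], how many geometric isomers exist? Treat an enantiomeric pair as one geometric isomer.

15

Systematic enumeration (placing each ligand type in turn and discarding arrangements equivalent by rotation or reflection) gives 15 geometric isomers.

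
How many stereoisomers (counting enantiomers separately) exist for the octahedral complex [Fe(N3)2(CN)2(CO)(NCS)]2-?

8

The six octahedral sites form three mutually perpendicular trans pairs.
Working through the distinct placements yields 6 geometric isomers: N3 cis, CN trans; N3 trans, CN trans; N3 cis, CN cis (3 arrangements, 2 chiral); N3 trans, CN cis.
Of these, 2 lack any improper symmetry element and so occur as enantiomeric pairs, giving 6 + 2 = 8 stereoisomers in total.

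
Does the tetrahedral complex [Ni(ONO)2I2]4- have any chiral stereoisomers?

In a tetrahedral complex all four positions are equivalent and every pair of ligands is adjacent — there is no cis/trans distinction.
Only one geometric arrangement is possible.

no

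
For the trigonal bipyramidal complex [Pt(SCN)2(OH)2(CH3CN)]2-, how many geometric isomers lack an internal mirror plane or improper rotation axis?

1

A trigonal bipyramid has two axial and three equatorial sites, which are chemically inequivalent.
Placing the ligands in turn and identifying arrangements related by rotation or reflection leaves 5 distinct geometric isomers.
One of these lacks any improper symmetry element and so occurs as an enantiomeric pair, giving 5 + 1 = 6 stereoisomers in total.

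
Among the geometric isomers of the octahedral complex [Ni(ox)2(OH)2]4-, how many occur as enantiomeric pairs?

1

The six octahedral sites form three mutually perpendicular trans pairs.
Each ox is bidentate and must span two cis positions.
There are 2 geometric isomers: OH trans; OH cis (chiral).
One of these lacks any improper symmetry element and so occurs as an enantiomeric pair, giving 2 + 1 = 3 stereoisomers in total.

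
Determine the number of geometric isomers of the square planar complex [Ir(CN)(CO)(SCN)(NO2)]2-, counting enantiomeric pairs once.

Working through the distinct placements yields 3 geometric isomers: (CN/NO2 trans, CO/SCN trans); (CN/SCN trans, CO/NO2 trans); (CN/CO trans, NO2/SCN trans).

3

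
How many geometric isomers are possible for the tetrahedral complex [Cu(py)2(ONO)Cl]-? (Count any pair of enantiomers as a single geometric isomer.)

All four vertices of a tetrahedron are equivalent and mutually adjacent, so cis/trans isomerism cannot arise.
Only one geometric arrangement is possible.

1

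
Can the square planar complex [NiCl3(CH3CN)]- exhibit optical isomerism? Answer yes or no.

no

In a square planar complex each vertex has one trans partner and two cis neighbours.
Only one geometric arrangement is possible.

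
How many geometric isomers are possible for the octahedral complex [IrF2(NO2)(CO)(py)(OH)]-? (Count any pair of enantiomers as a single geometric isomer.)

9

The six octahedral sites form three mutually perpendicular trans pairs.
Systematic enumeration (placing each ligand type in turn and discarding arrangements equivalent by rotation or reflection) gives 9 geometric isomers.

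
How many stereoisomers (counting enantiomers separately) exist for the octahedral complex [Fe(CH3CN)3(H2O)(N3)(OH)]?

An octahedron has six vertices in three trans pairs; every non-trans pair is cis.
There are 4 geometric isomers: CH3CN mer (3 arrangements); CH3CN fac (chiral).
One of these lacks any improper symmetry element and so occurs as an enantiomeric pair, giving 4 + 1 = 5 stereoisomers in total.

5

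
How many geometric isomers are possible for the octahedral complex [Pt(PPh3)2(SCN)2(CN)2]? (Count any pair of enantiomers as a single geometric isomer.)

Systematic placement gives 5 geometric isomers: PPh3 trans, SCN trans, CN trans; PPh3 cis, SCN cis, CN trans; PPh3 cis, SCN trans, CN cis; PPh3 cis, SCN cis, CN cis (chiral); PPh3 trans, SCN cis, CN cis.

5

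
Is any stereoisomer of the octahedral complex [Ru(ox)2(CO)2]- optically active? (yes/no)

yes

The six octahedral sites form three mutually perpendicular trans pairs.
Each ox is bidentate and must span two cis positions.
Working through the distinct placements yields 2 geometric isomers: CO trans; CO cis (chiral).
One of these lacks any improper symmetry element and so occurs as an enantiomeric pair, giving 2 + 1 = 3 stereoisomers in total.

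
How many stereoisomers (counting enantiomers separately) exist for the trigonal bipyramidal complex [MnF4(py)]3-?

2

Systematic placement gives 2 geometric isomers: py equatorial; py axial.
Each arrangement has an internal mirror plane or centre of symmetry, so none is chiral.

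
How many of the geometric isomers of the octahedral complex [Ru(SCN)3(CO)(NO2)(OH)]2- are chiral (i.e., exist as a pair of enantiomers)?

1

The six octahedral sites form three mutually perpendicular trans pairs.
Systematic placement gives 4 geometric isomers: SCN mer (3 arrangements); SCN fac (chiral).
One of these lacks any improper symmetry element and so occurs as an enantiomeric pair, giving 4 + 1 = 5 stereoisomers in total.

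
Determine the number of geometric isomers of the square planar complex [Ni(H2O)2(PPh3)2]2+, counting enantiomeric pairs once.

2

In a square planar complex each vertex has one trans partner and two cis neighbours.
The distinct arrangements are (2 in all): H2O cis; H2O trans.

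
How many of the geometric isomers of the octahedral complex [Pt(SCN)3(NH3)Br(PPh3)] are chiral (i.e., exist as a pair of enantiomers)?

1

The six octahedral sites form three mutually perpendicular trans pairs.
There are 4 geometric isomers: SCN mer (3 arrangements); SCN fac (chiral).
One of these lacks any improper symmetry element and so occurs as an enantiomeric pair, giving 4 + 1 = 5 stereoisomers in total.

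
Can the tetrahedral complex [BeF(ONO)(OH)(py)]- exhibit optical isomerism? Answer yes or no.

yes

Only one geometric arrangement is possible; it has no improper symmetry element, so it exists as a pair of enantiomers (2 stereoisomers).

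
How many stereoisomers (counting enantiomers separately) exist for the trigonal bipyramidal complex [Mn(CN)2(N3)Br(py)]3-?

10

A trigonal bipyramid has two axial and three equatorial sites, which are chemically inequivalent.
Placing the ligands in turn and identifying arrangements related by rotation or reflection leaves 7 distinct geometric isomers.
Of these, 3 lack any improper symmetry element and so occur as enantiomeric pairs, giving 7 + 3 = 10 stereoisomers in total.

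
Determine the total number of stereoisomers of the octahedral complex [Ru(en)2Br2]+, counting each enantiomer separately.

The six octahedral sites form three mutually perpendicular trans pairs.
Each en is bidentate and must span two cis positions.
The distinct arrangements are (2 in all): Br trans; Br cis (chiral).
One of these lacks any improper symmetry element and so occurs as an enantiomeric pair, giving 2 + 1 = 3 stereoisomers in total.

3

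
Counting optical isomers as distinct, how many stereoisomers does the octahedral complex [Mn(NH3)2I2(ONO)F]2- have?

There are 6 geometric isomers: NH3 cis, I cis (3 arrangements, 2 chiral); NH3 trans, I cis; NH3 cis, I trans; NH3 trans, I trans.
Of these, 2 lack any improper symmetry element and so occur as enantiomeric pairs, giving 6 + 2 = 8 stereoisomers in total.

8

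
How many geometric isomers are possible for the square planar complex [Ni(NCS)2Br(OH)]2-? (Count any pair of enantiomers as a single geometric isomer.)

A square has two trans pairs of vertices; adjacent vertices are cis.
The distinct arrangements are (2 in all): NCS cis; NCS trans.

2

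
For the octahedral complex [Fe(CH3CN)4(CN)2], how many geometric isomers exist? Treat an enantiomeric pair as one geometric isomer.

Systematic placement gives 2 geometric isomers: CN trans; CN cis.

2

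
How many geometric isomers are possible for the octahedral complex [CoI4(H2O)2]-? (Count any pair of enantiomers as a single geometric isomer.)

An octahedron has six vertices in three trans pairs; every non-trans pair is cis.
There are 2 geometric isomers: H2O trans; H2O cis.

2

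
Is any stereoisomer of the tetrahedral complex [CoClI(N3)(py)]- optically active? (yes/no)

In a tetrahedral complex all four positions are equivalent and every pair of ligands is adjacent — there is no cis/trans distinction.
Only one geometric arrangement is possible; it has no improper symmetry element, so it exists as a pair of enantiomers (2 stereoisomers).

yes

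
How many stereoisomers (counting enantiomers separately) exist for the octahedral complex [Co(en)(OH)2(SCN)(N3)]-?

In an octahedral complex each vertex has one trans partner and four cis neighbours.
Each en is bidentate and must span two cis positions.
The distinct arrangements are (4 in all): OH cis (3 arrangements, 2 chiral); OH trans.
Of these, 2 lack any improper symmetry element and so occur as enantiomeric pairs, giving 4 + 2 = 6 stereoisomers in total.

6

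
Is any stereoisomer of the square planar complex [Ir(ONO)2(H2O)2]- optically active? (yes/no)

In a square planar complex each vertex has one trans partner and two cis neighbours.
The distinct arrangements are (2 in all): ONO cis; ONO trans.
Each arrangement has an internal mirror plane or centre of symmetry, so none is chiral.

no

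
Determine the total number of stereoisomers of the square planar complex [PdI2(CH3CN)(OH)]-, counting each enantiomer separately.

In a square planar complex each vertex has one trans partner and two cis neighbours.
Working through the distinct placements yields 2 geometric isomers: I cis; I trans.
Each arrangement has an internal mirror plane or centre of symmetry, so none is chiral.

2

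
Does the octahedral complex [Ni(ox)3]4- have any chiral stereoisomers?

The six octahedral sites form three mutually perpendicular trans pairs.
Each ox is bidentate and must span two cis positions.
Only one geometric arrangement is possible; it has no improper symmetry element, so it exists as a pair of enantiomers (2 stereoisomers).

yes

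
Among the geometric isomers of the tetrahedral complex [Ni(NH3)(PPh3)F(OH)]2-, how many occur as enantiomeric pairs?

All four vertices of a tetrahedron are equivalent and mutually adjacent, so cis/trans isomerism cannot arise.
Only one geometric arrangement is possible; it has no improper symmetry element, so it exists as a pair of enantiomers (2 stereoisomers).

1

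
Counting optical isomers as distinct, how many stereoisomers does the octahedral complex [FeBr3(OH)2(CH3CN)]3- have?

3

The six octahedral sites form three mutually perpendicular trans pairs.
There are 3 geometric isomers: Br mer, OH trans; Br mer, OH cis; Br fac, OH cis.
Each arrangement has an internal mirror plane or centre of symmetry, so none is chiral.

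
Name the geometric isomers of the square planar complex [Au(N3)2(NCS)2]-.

cis and trans

In a square planar complex each vertex has one trans partner and two cis neighbours.
The distinct arrangements are (2 in all): N3 cis; N3 trans.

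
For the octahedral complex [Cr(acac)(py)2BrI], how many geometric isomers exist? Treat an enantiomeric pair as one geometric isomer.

4

An octahedron has six vertices in three trans pairs; every non-trans pair is cis.
Each acac is bidentate and must span two cis positions.
Working through the distinct placements yields 4 geometric isomers: py cis (3 arrangements, 2 chiral); py trans.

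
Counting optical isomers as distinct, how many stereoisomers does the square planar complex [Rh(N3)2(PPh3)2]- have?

In a square planar complex each vertex has one trans partner and two cis neighbours.
Working through the distinct placements yields 2 geometric isomers: N3 cis; N3 trans.
Each arrangement has an internal mirror plane or centre of symmetry, so none is chiral.

2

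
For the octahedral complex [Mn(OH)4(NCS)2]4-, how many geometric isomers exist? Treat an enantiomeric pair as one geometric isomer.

2

There are 2 geometric isomers: NCS trans; NCS cis.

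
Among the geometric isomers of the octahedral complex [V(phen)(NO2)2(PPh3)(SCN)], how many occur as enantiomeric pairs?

2

In an octahedral complex each vertex has one trans partner and four cis neighbours.
Each phen is bidentate and must span two cis positions.
Working through the distinct placements yields 4 geometric isomers: NO2 trans; NO2 cis (3 arrangements, 2 chiral).
Of these, 2 lack any improper symmetry element and so occur as enantiomeric pairs, giving 4 + 2 = 6 stereoisomers in total.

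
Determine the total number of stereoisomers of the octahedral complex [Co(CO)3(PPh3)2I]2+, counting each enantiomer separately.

3

In an octahedral complex each vertex has one trans partner and four cis neighbours.
Working through the distinct placements yields 3 geometric isomers: CO mer, PPh3 trans; CO mer, PPh3 cis; CO fac, PPh3 cis.
Each arrangement has an internal mirror plane or centre of symmetry, so none is chiral.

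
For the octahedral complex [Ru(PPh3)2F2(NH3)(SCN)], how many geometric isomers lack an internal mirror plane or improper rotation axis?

2

In an octahedral complex each vertex has one trans partner and four cis neighbours.
The distinct arrangements are (6 in all): PPh3 cis, F trans; PPh3 trans, F trans; PPh3 cis, F cis (3 arrangements, 2 chiral); PPh3 trans, F cis.
Of these, 2 lack any improper symmetry element and so occur as enantiomeric pairs, giving 6 + 2 = 8 stereoisomers in total.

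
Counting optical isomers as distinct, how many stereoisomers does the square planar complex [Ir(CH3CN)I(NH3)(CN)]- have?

Systematic placement gives 3 geometric isomers: (CH3CN/I trans, CN/NH3 trans); (CH3CN/NH3 trans, CN/I trans); (CH3CN/CN trans, I/NH3 trans).
Each arrangement has an internal mirror plane or centre of symmetry, so none is chiral.

3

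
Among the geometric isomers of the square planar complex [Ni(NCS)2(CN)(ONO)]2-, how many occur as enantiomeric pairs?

In a square planar complex each vertex has one trans partner and two cis neighbours.
Systematic placement gives 2 geometric isomers: NCS cis; NCS trans.
Each arrangement has an internal mirror plane or centre of symmetry, so none is chiral.

0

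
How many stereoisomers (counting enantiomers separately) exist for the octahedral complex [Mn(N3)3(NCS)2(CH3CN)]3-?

3

In an octahedral complex each vertex has one trans partner and four cis neighbours.
There are 3 geometric isomers: N3 mer, NCS trans; N3 fac, NCS cis; N3 mer, NCS cis.
Each arrangement has an internal mirror plane or centre of symmetry, so none is chiral.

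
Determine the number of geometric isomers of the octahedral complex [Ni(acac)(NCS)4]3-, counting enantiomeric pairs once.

In an octahedral complex each vertex has one trans partner and four cis neighbours.
Each acac is bidentate and must span two cis positions.
Only one geometric arrangement is possible.

1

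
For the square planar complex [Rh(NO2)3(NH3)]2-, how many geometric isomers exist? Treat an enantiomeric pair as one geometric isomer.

A square has two trans pairs of vertices; adjacent vertices are cis.
Only one geometric arrangement is possible.

1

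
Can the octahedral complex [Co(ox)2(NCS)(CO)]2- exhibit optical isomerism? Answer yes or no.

yes

An octahedron has six vertices in three trans pairs; every non-trans pair is cis.
Each ox is bidentate and must span two cis positions.
Working through the distinct placements yields 2 geometric isomers: NCS and CO mutually trans; NCS and CO mutually cis (chiral).
One of these lacks any improper symmetry element and so occurs as an enantiomeric pair, giving 2 + 1 = 3 stereoisomers in total.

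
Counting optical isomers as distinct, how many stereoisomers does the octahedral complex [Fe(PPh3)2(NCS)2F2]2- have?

An octahedron has six vertices in three trans pairs; every non-trans pair is cis.
The distinct arrangements are (5 in all): PPh3 trans, NCS trans, F trans; PPh3 cis, NCS cis, F trans; PPh3 trans, NCS cis, F cis; PPh3 cis, NCS cis, F cis (chiral); PPh3 cis, NCS trans, F cis.
One of these lacks any improper symmetry element and so occurs as an enantiomeric pair, giving 5 + 1 = 6 stereoisomers in total.

6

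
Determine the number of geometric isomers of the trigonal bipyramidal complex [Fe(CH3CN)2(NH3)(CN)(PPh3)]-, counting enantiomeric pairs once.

7

A trigonal bipyramid has two axial and three equatorial sites, which are chemically inequivalent.
Exhaustive case analysis gives 7 geometric isomers.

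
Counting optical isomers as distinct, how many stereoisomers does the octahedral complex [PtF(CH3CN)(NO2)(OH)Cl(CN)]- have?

In an octahedral complex each vertex has one trans partner and four cis neighbours.
Exhaustive case analysis gives 15 geometric isomers.
Of these, 15 lack any improper symmetry element and so occur as enantiomeric pairs, giving 15 + 15 = 30 stereoisomers in total.

30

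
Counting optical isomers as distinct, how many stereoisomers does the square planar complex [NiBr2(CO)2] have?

2

In a square planar complex each vertex has one trans partner and two cis neighbours.
Working through the distinct placements yields 2 geometric isomers: Br cis; Br trans.
Each arrangement has an internal mirror plane or centre of symmetry, so none is chiral.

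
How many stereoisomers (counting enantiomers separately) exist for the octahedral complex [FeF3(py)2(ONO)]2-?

Working through the distinct placements yields 3 geometric isomers: F mer, py trans; F mer, py cis; F fac, py cis.
Each arrangement has an internal mirror plane or centre of symmetry, so none is chiral.

3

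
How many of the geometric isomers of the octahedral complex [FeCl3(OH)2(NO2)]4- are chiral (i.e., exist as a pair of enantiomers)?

0

An octahedron has six vertices in three trans pairs; every non-trans pair is cis.
Working through the distinct placements yields 3 geometric isomers: Cl mer, OH trans; Cl mer, OH cis; Cl fac, OH cis.
Each arrangement has an internal mirror plane or centre of symmetry, so none is chiral.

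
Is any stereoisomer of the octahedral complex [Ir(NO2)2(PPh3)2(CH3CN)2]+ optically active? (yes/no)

yes

An octahedron has six vertices in three trans pairs; every non-trans pair is cis.
Working through the distinct placements yields 5 geometric isomers: NO2 trans, PPh3 trans, CH3CN trans; NO2 cis, PPh3 cis, CH3CN trans; NO2 cis, PPh3 trans, CH3CN cis; NO2 cis, PPh3 cis, CH3CN cis (chiral); NO2 trans, PPh3 cis, CH3CN cis.
One of these lacks any improper symmetry element and so occurs as an enantiomeric pair, giving 5 + 1 = 6 stereoisomers in total.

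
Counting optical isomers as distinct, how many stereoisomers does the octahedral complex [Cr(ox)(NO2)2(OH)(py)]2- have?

The six octahedral sites form three mutually perpendicular trans pairs.
Each ox is bidentate and must span two cis positions.
Systematic placement gives 4 geometric isomers: NO2 trans; NO2 cis (3 arrangements, 2 chiral).
Of these, 2 lack any improper symmetry element and so occur as enantiomeric pairs, giving 4 + 2 = 6 stereoisomers in total.

6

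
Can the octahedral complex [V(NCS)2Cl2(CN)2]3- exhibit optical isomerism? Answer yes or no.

An octahedron has six vertices in three trans pairs; every non-trans pair is cis.
There are 5 geometric isomers: NCS trans, Cl trans, CN trans; NCS cis, Cl cis, CN trans; NCS trans, Cl cis, CN cis; NCS cis, Cl cis, CN cis (chiral); NCS cis, Cl trans, CN cis.
One of these lacks any improper symmetry element and so occurs as an enantiomeric pair, giving 5 + 1 = 6 stereoisomers in total.

yes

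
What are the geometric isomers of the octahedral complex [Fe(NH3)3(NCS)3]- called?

The six octahedral sites form three mutually perpendicular trans pairs.
Systematic placement gives 2 geometric isomers: NH3 mer; NH3 fac.

fac and mer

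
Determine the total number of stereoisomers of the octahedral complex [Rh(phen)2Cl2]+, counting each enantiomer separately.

3

An octahedron has six vertices in three trans pairs; every non-trans pair is cis.
Each phen is bidentate and must span two cis positions.
The distinct arrangements are (2 in all): Cl trans; Cl cis (chiral).
One of these lacks any improper symmetry element and so occurs as an enantiomeric pair, giving 2 + 1 = 3 stereoisomers in total.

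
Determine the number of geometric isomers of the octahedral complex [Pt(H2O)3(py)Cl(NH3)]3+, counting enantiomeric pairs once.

The six octahedral sites form three mutually perpendicular trans pairs.
Systematic placement gives 4 geometric isomers: H2O mer (3 arrangements); H2O fac (chiral).

4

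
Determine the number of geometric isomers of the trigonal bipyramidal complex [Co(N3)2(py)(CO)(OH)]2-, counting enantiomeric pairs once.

A trigonal bipyramid has two axial and three equatorial sites, which are chemically inequivalent.
Placing the ligands in turn and identifying arrangements related by rotation or reflection leaves 7 distinct geometric isomers.

7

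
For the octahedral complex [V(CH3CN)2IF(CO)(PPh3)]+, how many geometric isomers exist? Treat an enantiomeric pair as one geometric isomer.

Placing the ligands in turn and identifying arrangements related by rotation or reflection leaves 9 distinct geometric isomers.

9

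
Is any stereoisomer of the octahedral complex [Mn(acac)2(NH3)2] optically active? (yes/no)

An octahedron has six vertices in three trans pairs; every non-trans pair is cis.
Each acac is bidentate and must span two cis positions.
Systematic placement gives 2 geometric isomers: NH3 trans; NH3 cis (chiral).
One of these lacks any improper symmetry element and so occurs as an enantiomeric pair, giving 2 + 1 = 3 stereoisomers in total.

yes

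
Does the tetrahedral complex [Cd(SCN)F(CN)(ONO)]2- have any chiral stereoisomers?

In a tetrahedral complex all four positions are equivalent and every pair of ligands is adjacent — there is no cis/trans distinction.
Only one geometric arrangement is possible; it has no improper symmetry element, so it exists as a pair of enantiomers (2 stereoisomers).

yes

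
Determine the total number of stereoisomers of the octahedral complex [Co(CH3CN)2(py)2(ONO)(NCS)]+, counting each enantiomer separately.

8

In an octahedral complex each vertex has one trans partner and four cis neighbours.
There are 6 geometric isomers: CH3CN trans, py trans; CH3CN trans, py cis; CH3CN cis, py trans; CH3CN cis, py cis (3 arrangements, 2 chiral).
Of these, 2 lack any improper symmetry element and so occur as enantiomeric pairs, giving 6 + 2 = 8 stereoisomers in total.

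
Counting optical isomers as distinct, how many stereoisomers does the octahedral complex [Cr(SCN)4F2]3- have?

In an octahedral complex each vertex has one trans partner and four cis neighbours.
The distinct arrangements are (2 in all): F trans; F cis.
Each arrangement has an internal mirror plane or centre of symmetry, so none is chiral.

2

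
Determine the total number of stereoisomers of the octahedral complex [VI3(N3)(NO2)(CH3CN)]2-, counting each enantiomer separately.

The six octahedral sites form three mutually perpendicular trans pairs.
Working through the distinct placements yields 4 geometric isomers: I mer (3 arrangements); I fac (chiral).
One of these lacks any improper symmetry element and so occurs as an enantiomeric pair, giving 4 + 1 = 5 stereoisomers in total.

5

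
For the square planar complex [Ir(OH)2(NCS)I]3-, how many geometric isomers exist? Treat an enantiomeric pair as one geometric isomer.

In a square planar complex each vertex has one trans partner and two cis neighbours.
There are 2 geometric isomers: OH cis; OH trans.

2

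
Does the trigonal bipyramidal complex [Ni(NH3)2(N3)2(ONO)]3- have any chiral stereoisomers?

yes

In a trigonal bipyramid the two axial positions differ from the three equatorial ones.
Placing the ligands in turn and identifying arrangements related by rotation or reflection leaves 5 distinct geometric isomers.
One of these lacks any improper symmetry element and so occurs as an enantiomeric pair, giving 5 + 1 = 6 stereoisomers in total.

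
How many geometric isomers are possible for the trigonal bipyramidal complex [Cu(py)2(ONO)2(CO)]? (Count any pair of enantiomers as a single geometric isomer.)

5

Placing the ligands in turn and identifying arrangements related by rotation or reflection leaves 5 distinct geometric isomers.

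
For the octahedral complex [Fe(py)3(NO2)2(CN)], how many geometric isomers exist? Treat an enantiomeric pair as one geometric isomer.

3

Working through the distinct placements yields 3 geometric isomers: py mer, NO2 cis; py mer, NO2 trans; py fac, NO2 cis.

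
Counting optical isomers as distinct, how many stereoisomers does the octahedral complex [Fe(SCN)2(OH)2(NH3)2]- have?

The six octahedral sites form three mutually perpendicular trans pairs.
Systematic placement gives 5 geometric isomers: SCN trans, OH trans, NH3 trans; SCN cis, OH cis, NH3 trans; SCN trans, OH cis, NH3 cis; SCN cis, OH cis, NH3 cis (chiral); SCN cis, OH trans, NH3 cis.
One of these lacks any improper symmetry element and so occurs as an enantiomeric pair, giving 5 + 1 = 6 stereoisomers in total.

6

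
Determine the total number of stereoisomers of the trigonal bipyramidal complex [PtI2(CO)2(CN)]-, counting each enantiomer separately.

6

A trigonal bipyramid has two axial and three equatorial sites, which are chemically inequivalent.
Placing the ligands in turn and identifying arrangements related by rotation or reflection leaves 5 distinct geometric isomers.
One of these lacks any improper symmetry element and so occurs as an enantiomeric pair, giving 5 + 1 = 6 stereoisomers in total.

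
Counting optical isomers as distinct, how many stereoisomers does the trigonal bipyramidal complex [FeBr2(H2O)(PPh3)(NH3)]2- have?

Systematic enumeration (placing each ligand type in turn and discarding arrangements equivalent by rotation or reflection) gives 7 geometric isomers.
Of these, 3 lack any improper symmetry element and so occur as enantiomeric pairs, giving 7 + 3 = 10 stereoisomers in total.

10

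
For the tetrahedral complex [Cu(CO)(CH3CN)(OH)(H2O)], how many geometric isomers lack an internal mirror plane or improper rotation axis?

1

Only one geometric arrangement is possible; it has no improper symmetry element, so it exists as a pair of enantiomers (2 stereoisomers).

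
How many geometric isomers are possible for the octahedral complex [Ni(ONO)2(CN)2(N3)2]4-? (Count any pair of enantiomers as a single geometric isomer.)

The six octahedral sites form three mutually perpendicular trans pairs.
Systematic placement gives 5 geometric isomers: ONO trans, CN trans, N3 trans; ONO cis, CN trans, N3 cis; ONO trans, CN cis, N3 cis; ONO cis, CN cis, N3 cis (chiral); ONO cis, CN cis, N3 trans.

5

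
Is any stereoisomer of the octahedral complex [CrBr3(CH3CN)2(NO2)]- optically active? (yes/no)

no

Systematic placement gives 3 geometric isomers: Br mer, CH3CN cis; Br mer, CH3CN trans; Br fac, CH3CN cis.
Each arrangement has an internal mirror plane or centre of symmetry, so none is chiral.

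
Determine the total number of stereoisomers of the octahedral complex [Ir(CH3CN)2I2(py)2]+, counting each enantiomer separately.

Working through the distinct placements yields 5 geometric isomers: CH3CN trans, I trans, py trans; CH3CN trans, I cis, py cis; CH3CN cis, I cis, py trans; CH3CN cis, I cis, py cis (chiral); CH3CN cis, I trans, py cis.
One of these lacks any improper symmetry element and so occurs as an enantiomeric pair, giving 5 + 1 = 6 stereoisomers in total.

6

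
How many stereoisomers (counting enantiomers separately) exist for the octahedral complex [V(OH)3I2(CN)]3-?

3

The six octahedral sites form three mutually perpendicular trans pairs.
Working through the distinct placements yields 3 geometric isomers: OH mer, I cis; OH mer, I trans; OH fac, I cis.
Each arrangement has an internal mirror plane or centre of symmetry, so none is chiral.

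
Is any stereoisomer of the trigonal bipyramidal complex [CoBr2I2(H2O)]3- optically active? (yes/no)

Systematic enumeration (placing each ligand type in turn and discarding arrangements equivalent by rotation or reflection) gives 5 geometric isomers.
One of these lacks any improper symmetry element and so occurs as an enantiomeric pair, giving 5 + 1 = 6 stereoisomers in total.

yes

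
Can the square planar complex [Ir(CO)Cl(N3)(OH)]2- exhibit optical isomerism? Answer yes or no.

A square has two trans pairs of vertices; adjacent vertices are cis.
Working through the distinct placements yields 3 geometric isomers: (CO/N3 trans, Cl/OH trans); (CO/OH trans, Cl/N3 trans); (CO/Cl trans, N3/OH trans).
Each arrangement has an internal mirror plane or centre of symmetry, so none is chiral.

no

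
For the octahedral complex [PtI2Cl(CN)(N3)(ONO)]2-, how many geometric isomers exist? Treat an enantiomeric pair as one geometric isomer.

9

Systematic enumeration (placing each ligand type in turn and discarding arrangements equivalent by rotation or reflection) gives 9 geometric isomers.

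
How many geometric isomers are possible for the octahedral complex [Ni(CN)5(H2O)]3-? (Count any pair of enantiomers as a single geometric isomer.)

1

The six octahedral sites form three mutually perpendicular trans pairs.
Only one geometric arrangement is possible.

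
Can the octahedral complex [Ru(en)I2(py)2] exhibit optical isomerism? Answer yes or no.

yes

The six octahedral sites form three mutually perpendicular trans pairs.
Each en is bidentate and must span two cis positions.
Systematic placement gives 3 geometric isomers: I trans, py cis; I cis, py trans; I cis, py cis (chiral).
One of these lacks any improper symmetry element and so occurs as an enantiomeric pair, giving 3 + 1 = 4 stereoisomers in total.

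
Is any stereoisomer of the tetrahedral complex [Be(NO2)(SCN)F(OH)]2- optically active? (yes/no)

Only one geometric arrangement is possible; it has no improper symmetry element, so it exists as a pair of enantiomers (2 stereoisomers).

yes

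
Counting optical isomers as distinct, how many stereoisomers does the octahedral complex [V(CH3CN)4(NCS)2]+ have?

2

In an octahedral complex each vertex has one trans partner and four cis neighbours.
Systematic placement gives 2 geometric isomers: NCS trans; NCS cis.
Each arrangement has an internal mirror plane or centre of symmetry, so none is chiral.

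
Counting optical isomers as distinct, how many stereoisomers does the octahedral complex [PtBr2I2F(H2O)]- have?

Working through the distinct placements yields 6 geometric isomers: Br trans, I trans; Br trans, I cis; Br cis, I trans; Br cis, I cis (3 arrangements, 2 chiral).
Of these, 2 lack any improper symmetry element and so occur as enantiomeric pairs, giving 6 + 2 = 8 stereoisomers in total.

8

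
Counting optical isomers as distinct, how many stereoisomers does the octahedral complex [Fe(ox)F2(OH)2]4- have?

4

An octahedron has six vertices in three trans pairs; every non-trans pair is cis.
Each ox is bidentate and must span two cis positions.
Working through the distinct placements yields 3 geometric isomers: F trans, OH cis; F cis, OH cis (chiral); F cis, OH trans.
One of these lacks any improper symmetry element and so occurs as an enantiomeric pair, giving 3 + 1 = 4 stereoisomers in total.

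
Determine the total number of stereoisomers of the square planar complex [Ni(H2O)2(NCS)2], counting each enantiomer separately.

In a square planar complex each vertex has one trans partner and two cis neighbours.
The distinct arrangements are (2 in all): H2O cis; H2O trans.
Each arrangement has an internal mirror plane or centre of symmetry, so none is chiral.

2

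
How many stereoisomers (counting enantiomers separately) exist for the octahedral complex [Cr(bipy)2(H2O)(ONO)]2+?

Each bipy is bidentate and must span two cis positions.
Systematic placement gives 2 geometric isomers: H2O and ONO mutually trans; H2O and ONO mutually cis (chiral).
One of these lacks any improper symmetry element and so occurs as an enantiomeric pair, giving 2 + 1 = 3 stereoisomers in total.

3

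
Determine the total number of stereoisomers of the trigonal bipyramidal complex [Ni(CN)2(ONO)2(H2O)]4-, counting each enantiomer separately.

A trigonal bipyramid has two axial and three equatorial sites, which are chemically inequivalent.
Exhaustive case analysis gives 5 geometric isomers.
One of these lacks any improper symmetry element and so occurs as an enantiomeric pair, giving 5 + 1 = 6 stereoisomers in total.

6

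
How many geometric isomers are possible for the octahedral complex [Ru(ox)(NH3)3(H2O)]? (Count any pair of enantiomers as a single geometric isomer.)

In an octahedral complex each vertex has one trans partner and four cis neighbours.
Each ox is bidentate and must span two cis positions.
Systematic placement gives 2 geometric isomers: NH3 fac; NH3 mer.

2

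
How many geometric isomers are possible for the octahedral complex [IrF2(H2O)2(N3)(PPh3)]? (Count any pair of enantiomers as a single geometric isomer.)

In an octahedral complex each vertex has one trans partner and four cis neighbours.
There are 6 geometric isomers: F trans, H2O trans; F trans, H2O cis; F cis, H2O cis (3 arrangements, 2 chiral); F cis, H2O trans.

6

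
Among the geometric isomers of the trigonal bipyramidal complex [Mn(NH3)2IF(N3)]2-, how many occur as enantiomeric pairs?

3

A trigonal bipyramid has two axial and three equatorial sites, which are chemically inequivalent.
Exhaustive case analysis gives 7 geometric isomers.
Of these, 3 lack any improper symmetry element and so occur as enantiomeric pairs, giving 7 + 3 = 10 stereoisomers in total.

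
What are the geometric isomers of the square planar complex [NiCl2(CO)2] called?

In a square planar complex each vertex has one trans partner and two cis neighbours.
Systematic placement gives 2 geometric isomers: Cl cis; Cl trans.

cis and trans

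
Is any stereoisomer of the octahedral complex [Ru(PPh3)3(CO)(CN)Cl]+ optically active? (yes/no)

yes

The six octahedral sites form three mutually perpendicular trans pairs.
The distinct arrangements are (4 in all): PPh3 mer (3 arrangements); PPh3 fac (chiral).
One of these lacks any improper symmetry element and so occurs as an enantiomeric pair, giving 4 + 1 = 5 stereoisomers in total.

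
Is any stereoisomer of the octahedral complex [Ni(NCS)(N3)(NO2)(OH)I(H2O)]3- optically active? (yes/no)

yes

Systematic enumeration (placing each ligand type in turn and discarding arrangements equivalent by rotation or reflection) gives 15 geometric isomers.
Of these, 15 lack any improper symmetry element and so occur as enantiomeric pairs, giving 15 + 15 = 30 stereoisomers in total.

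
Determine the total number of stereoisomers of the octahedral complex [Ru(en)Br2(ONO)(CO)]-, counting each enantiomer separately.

The six octahedral sites form three mutually perpendicular trans pairs.
Each en is bidentate and must span two cis positions.
There are 4 geometric isomers: Br trans; Br cis (3 arrangements, 2 chiral).
Of these, 2 lack any improper symmetry element and so occur as enantiomeric pairs, giving 4 + 2 = 6 stereoisomers in total.

6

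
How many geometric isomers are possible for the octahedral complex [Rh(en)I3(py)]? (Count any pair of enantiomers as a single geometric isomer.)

2

The six octahedral sites form three mutually perpendicular trans pairs.
Each en is bidentate and must span two cis positions.
There are 2 geometric isomers: I mer; I fac.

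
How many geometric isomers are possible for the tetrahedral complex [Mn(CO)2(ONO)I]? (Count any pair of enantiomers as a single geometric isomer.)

Only one geometric arrangement is possible.

1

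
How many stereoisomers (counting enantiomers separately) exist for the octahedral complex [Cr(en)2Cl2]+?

3

Each en is bidentate and must span two cis positions.
Working through the distinct placements yields 2 geometric isomers: Cl trans; Cl cis (chiral).
One of these lacks any improper symmetry element and so occurs as an enantiomeric pair, giving 2 + 1 = 3 stereoisomers in total.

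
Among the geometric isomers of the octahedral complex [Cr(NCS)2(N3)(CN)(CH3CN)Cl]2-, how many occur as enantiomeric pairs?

The six octahedral sites form three mutually perpendicular trans pairs.
Systematic enumeration (placing each ligand type in turn and discarding arrangements equivalent by rotation or reflection) gives 9 geometric isomers.
Of these, 6 lack any improper symmetry element and so occur as enantiomeric pairs, giving 9 + 6 = 15 stereoisomers in total.

6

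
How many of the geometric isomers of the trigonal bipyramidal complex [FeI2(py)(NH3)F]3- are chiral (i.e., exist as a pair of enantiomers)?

3

A trigonal bipyramid has two axial and three equatorial sites, which are chemically inequivalent.
Exhaustive case analysis gives 7 geometric isomers.
Of these, 3 lack any improper symmetry element and so occur as enantiomeric pairs, giving 7 + 3 = 10 stereoisomers in total.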